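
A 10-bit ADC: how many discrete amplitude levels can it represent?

1,024 levels

2^10 = 1,024.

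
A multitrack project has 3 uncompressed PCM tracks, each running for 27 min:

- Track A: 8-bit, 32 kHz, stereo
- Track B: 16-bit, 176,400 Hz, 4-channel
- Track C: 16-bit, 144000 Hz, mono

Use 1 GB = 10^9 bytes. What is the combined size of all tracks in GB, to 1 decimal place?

2.9 GB

27 min = 1,620 s.
Track A: 32,000 × 1,620 × 1 × 2 = 103,680,000 bytes.
Track B: 176,400 × 1,620 × 2 × 4 = 2,286,144,000 bytes.
Track C: 144,000 × 1,620 × 2 × 1 = 466,560,000 bytes.
Total = 2,856,384,000 bytes = 2.9 GB.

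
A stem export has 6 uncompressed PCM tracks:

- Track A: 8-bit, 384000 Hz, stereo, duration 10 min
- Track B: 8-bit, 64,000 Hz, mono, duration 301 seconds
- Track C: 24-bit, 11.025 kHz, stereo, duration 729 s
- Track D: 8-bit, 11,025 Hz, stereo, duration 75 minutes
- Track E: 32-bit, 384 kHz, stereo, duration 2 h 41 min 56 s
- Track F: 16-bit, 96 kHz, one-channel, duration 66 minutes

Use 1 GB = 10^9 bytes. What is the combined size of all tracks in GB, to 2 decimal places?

31.24 GB

Track A: 10 min = 600 s; 384,000 × 600 × 1 × 2 = 460,800,000 bytes.
Track B: 64,000 × 301 × 1 × 1 = 19,264,000 bytes.
Track C: 11,025 × 729 × 3 × 2 = 48,223,350 bytes.
Track D: 75 minutes = 4,500 s; 11,025 × 4,500 × 1 × 2 = 99,225,000 bytes.
Track E: 2 h 41 min 56 s = 9,716 s; 384,000 × 9,716 × 4 × 2 = 29,847,552,000 bytes.
Track F: 66 minutes = 3,960 s; 96,000 × 3,960 × 2 × 1 = 760,320,000 bytes.
Total = 31,235,384,350 bytes = 31.24 GB.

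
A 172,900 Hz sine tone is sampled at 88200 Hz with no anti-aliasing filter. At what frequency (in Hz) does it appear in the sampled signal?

3,500 Hz

Nyquist = 88,200/2 = 44,100 Hz; 172,900 Hz exceeds it.
Alias = |172,900 − 2×88,200| = |172,900 − 176,400| = 3,500 Hz.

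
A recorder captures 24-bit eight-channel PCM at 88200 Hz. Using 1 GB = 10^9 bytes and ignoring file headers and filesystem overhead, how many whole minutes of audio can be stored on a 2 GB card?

15 minutes

Uncompressed byte rate = 88,200 × 3 × 8 = 2,116,800 bytes/s.
Capacity = 2 × 1,000,000,000 = 2,000,000,000 bytes.
2,000,000,000 / 2,116,800 ≈ 944.82 s → 15 minutes.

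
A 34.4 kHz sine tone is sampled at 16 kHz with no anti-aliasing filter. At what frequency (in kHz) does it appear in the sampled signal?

Nyquist = 16,000/2 = 8,000 Hz; 34,400 Hz exceeds it.
Alias = |34,400 − 2×16,000| = |34,400 − 32,000| = 2,400 Hz = 2.4 kHz.

2.4 kHz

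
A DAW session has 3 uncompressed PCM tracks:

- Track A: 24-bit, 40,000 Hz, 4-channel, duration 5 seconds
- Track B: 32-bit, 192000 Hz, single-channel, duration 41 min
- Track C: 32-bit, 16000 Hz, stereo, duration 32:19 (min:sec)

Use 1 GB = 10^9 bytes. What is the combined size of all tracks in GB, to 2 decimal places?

Track A: 40,000 × 5 × 3 × 4 = 2,400,000 bytes.
Track B: 41 min = 2,460 s; 192,000 × 2,460 × 4 × 1 = 1,889,280,000 bytes.
Track C: 32:19 (min:sec) = 1,939 s; 16,000 × 1,939 × 4 × 2 = 248,192,000 bytes.
Total = 2,139,872,000 bytes = 2.14 GB.

2.14 GB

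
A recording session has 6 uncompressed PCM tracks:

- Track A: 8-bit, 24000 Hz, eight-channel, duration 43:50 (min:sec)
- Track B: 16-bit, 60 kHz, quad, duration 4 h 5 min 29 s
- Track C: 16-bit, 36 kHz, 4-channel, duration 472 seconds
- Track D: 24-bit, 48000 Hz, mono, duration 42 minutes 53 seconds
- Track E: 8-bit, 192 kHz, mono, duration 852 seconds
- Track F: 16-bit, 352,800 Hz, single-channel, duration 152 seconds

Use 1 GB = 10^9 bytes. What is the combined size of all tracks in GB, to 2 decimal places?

8.35 GB

Track A: 43:50 (min:sec) = 2,630 s; 24,000 × 2,630 × 1 × 8 = 504,960,000 bytes.
Track B: 4 h 5 min 29 s = 14,729 s; 60,000 × 14,729 × 2 × 4 = 7,069,920,000 bytes.
Track C: 36,000 × 472 × 2 × 4 = 135,936,000 bytes.
Track D: 42 minutes 53 seconds = 2,573 s; 48,000 × 2,573 × 3 × 1 = 370,512,000 bytes.
Track E: 192,000 × 852 × 1 × 1 = 163,584,000 bytes.
Track F: 352,800 × 152 × 2 × 1 = 107,251,200 bytes.
Total = 8,352,163,200 bytes = 8.35 GB.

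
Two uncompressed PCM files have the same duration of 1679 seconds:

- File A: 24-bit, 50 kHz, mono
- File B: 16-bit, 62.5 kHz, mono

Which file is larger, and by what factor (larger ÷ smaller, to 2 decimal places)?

File A, by a factor of 1.20

File A: 50,000 × 3 × 1 = 150,000 bytes/s.
File B: 62,500 × 2 × 1 = 125,000 bytes/s.
File A is larger; ratio = 251,850,000 / 209,875,000 = 1.20.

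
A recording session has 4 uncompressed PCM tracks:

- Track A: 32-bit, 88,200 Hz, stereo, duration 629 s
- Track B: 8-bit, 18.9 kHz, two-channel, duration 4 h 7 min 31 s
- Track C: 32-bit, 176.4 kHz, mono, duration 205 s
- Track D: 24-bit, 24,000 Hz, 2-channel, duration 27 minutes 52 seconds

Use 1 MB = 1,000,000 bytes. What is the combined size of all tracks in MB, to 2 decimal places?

Track A: 88,200 × 629 × 4 × 2 = 443,822,400 bytes.
Track B: 4 h 7 min 31 s = 14,851 s; 18,900 × 14,851 × 1 × 2 = 561,367,800 bytes.
Track C: 176,400 × 205 × 4 × 1 = 144,648,000 bytes.
Track D: 27 minutes 52 seconds = 1,672 s; 24,000 × 1,672 × 3 × 2 = 240,768,000 bytes.
Total = 1,390,606,200 bytes = 1390.61 MB.

1390.61 MB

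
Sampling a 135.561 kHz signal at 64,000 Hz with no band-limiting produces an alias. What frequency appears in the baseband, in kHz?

7.561 kHz

Nyquist = 64,000/2 = 32,000 Hz; 135,561 Hz exceeds it.
Alias = |135,561 − 2×64,000| = |135,561 − 128,000| = 7,561 Hz = 7.561 kHz.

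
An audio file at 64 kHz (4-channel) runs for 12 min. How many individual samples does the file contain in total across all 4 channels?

184,320,000 samples

12 min = 720 s.
64,000 × 720 s × 4 ch = 184,320,000 samples.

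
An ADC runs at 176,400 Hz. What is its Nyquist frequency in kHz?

88.2 kHz

Nyquist frequency = sample rate / 2 = 176,400 / 2 = 88.2 kHz.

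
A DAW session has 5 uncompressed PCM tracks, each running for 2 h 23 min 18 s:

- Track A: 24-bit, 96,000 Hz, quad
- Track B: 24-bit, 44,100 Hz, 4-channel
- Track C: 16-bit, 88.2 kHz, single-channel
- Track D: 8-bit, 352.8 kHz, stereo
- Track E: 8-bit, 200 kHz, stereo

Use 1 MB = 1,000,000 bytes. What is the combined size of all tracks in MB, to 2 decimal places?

25477.59 MB

2 h 23 min 18 s = 8,598 s.
Track A: 96,000 × 8,598 × 3 × 4 = 9,904,896,000 bytes.
Track B: 44,100 × 8,598 × 3 × 4 = 4,550,061,600 bytes.
Track C: 88,200 × 8,598 × 2 × 1 = 1,516,687,200 bytes.
Track D: 352,800 × 8,598 × 1 × 2 = 6,066,748,800 bytes.
Track E: 200,000 × 8,598 × 1 × 2 = 3,439,200,000 bytes.
Total = 25,477,593,600 bytes = 25477.59 MB.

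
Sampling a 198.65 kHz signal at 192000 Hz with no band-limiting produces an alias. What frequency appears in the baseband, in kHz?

6.65 kHz

Nyquist = 192,000/2 = 96,000 Hz; 198,650 Hz exceeds it.
Alias = |198,650 − 1×192,000| = |198,650 − 192,000| = 6,650 Hz = 6.65 kHz.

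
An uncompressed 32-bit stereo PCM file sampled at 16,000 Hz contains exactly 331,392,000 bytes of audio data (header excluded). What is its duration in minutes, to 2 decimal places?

Byte rate = 16,000 × 4 × 2 = 128,000 bytes/s.
Duration = 331,392,000 / 128,000 = 2,589 s.
2,589 s / 60 = 43.15 minutes.

43.15 minutes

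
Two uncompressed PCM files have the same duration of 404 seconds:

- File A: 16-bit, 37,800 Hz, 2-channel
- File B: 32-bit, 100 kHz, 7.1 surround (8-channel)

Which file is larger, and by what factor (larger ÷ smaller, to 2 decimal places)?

File B, by a factor of 21.16

File A: 37,800 × 2 × 2 = 151,200 bytes/s.
File B: 100,000 × 4 × 8 = 3,200,000 bytes/s.
File B is larger; ratio = 1,292,800,000 / 61,084,800 = 21.16.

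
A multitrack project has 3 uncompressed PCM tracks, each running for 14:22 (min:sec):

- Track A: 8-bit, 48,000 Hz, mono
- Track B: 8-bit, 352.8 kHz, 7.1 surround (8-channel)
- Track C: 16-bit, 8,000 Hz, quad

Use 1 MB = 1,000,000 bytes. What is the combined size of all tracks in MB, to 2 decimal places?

14:22 (min:sec) = 862 s.
Track A: 48,000 × 862 × 1 × 1 = 41,376,000 bytes.
Track B: 352,800 × 862 × 1 × 8 = 2,432,908,800 bytes.
Track C: 8,000 × 862 × 2 × 4 = 55,168,000 bytes.
Total = 2,529,452,800 bytes = 2529.45 MB.

2529.45 MB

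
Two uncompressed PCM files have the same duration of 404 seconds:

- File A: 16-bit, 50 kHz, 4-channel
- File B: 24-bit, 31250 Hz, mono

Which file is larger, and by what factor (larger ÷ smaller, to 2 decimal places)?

File A, by a factor of 4.27

File A: 50,000 × 2 × 4 = 400,000 bytes/s.
File B: 31,250 × 3 × 1 = 93,750 bytes/s.
File A is larger; ratio = 161,600,000 / 37,875,000 = 4.27.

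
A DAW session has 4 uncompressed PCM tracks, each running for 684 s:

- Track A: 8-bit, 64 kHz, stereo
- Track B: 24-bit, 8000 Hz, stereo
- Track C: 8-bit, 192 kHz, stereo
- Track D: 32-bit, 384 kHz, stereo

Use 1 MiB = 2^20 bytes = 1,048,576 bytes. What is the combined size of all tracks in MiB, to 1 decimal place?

2369.2 MiB

Track A: 64,000 × 684 × 1 × 2 = 87,552,000 bytes.
Track B: 8,000 × 684 × 3 × 2 = 32,832,000 bytes.
Track C: 192,000 × 684 × 1 × 2 = 262,656,000 bytes.
Track D: 384,000 × 684 × 4 × 2 = 2,101,248,000 bytes.
Total = 2,484,288,000 bytes = 2369.2 MiB.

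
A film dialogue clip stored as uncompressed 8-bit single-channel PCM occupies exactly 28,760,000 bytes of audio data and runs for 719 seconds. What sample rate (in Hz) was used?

Bytes = sample_rate × seconds × bytes_per_sample × channels.
sample_rate = 28,760,000 / (719 × 1 × 1) = 28,760,000 / 719 = 40,000 Hz.

40,000 Hz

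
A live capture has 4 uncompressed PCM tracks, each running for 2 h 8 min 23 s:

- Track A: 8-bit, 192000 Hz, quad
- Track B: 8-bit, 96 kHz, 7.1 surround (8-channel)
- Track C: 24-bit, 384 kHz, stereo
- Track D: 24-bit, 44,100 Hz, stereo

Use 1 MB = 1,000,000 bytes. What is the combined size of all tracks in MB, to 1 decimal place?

31617.7 MB

2 h 8 min 23 s = 7,703 s.
Track A: 192,000 × 7,703 × 1 × 4 = 5,915,904,000 bytes.
Track B: 96,000 × 7,703 × 1 × 8 = 5,915,904,000 bytes.
Track C: 384,000 × 7,703 × 3 × 2 = 17,747,712,000 bytes.
Track D: 44,100 × 7,703 × 3 × 2 = 2,038,213,800 bytes.
Total = 31,617,733,800 bytes = 31617.7 MB.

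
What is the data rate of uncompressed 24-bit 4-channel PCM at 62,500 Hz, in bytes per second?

Bit rate = 62,500 × 24 × 4 = 6,000,000 bits/s.
6,000,000 / 8 = 750,000 bytes/s.

750,000 bytes/s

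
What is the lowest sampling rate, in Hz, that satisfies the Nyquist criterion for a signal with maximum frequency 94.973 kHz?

Minimum sample rate = 2 × 94,973 Hz = 189,946 Hz.

189,946 Hz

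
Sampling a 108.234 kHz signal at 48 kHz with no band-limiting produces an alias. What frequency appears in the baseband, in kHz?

Nyquist = 48,000/2 = 24,000 Hz; 108,234 Hz exceeds it.
Alias = |108,234 − 2×48,000| = |108,234 − 96,000| = 12,234 Hz = 12.234 kHz.

12.234 kHz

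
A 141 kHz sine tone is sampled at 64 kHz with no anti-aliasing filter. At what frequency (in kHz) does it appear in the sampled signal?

Nyquist = 64,000/2 = 32,000 Hz; 141,000 Hz exceeds it.
Alias = |141,000 − 2×64,000| = |141,000 − 128,000| = 13,000 Hz = 13 kHz.

13 kHz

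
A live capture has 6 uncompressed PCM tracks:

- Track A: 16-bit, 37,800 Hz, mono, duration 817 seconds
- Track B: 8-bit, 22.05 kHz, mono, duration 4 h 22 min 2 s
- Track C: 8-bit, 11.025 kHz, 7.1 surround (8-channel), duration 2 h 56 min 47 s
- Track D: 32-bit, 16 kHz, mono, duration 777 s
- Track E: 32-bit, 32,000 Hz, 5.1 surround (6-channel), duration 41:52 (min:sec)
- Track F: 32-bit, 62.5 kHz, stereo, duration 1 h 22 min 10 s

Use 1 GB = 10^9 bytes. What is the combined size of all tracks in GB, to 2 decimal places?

5.79 GB

Track A: 37,800 × 817 × 2 × 1 = 61,765,200 bytes.
Track B: 4 h 22 min 2 s = 15,722 s; 22,050 × 15,722 × 1 × 1 = 346,670,100 bytes.
Track C: 2 h 56 min 47 s = 10,607 s; 11,025 × 10,607 × 1 × 8 = 935,537,400 bytes.
Track D: 16,000 × 777 × 4 × 1 = 49,728,000 bytes.
Track E: 41:52 (min:sec) = 2,512 s; 32,000 × 2,512 × 4 × 6 = 1,929,216,000 bytes.
Track F: 1 h 22 min 10 s = 4,930 s; 62,500 × 4,930 × 4 × 2 = 2,465,000,000 bytes.
Total = 5,787,916,700 bytes = 5.79 GB.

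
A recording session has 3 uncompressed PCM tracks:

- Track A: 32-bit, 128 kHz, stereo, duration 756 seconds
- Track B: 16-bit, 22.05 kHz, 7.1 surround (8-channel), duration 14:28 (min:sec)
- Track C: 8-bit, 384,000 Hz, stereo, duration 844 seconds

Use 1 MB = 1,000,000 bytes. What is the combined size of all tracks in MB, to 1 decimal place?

Track A: 128,000 × 756 × 4 × 2 = 774,144,000 bytes.
Track B: 14:28 (min:sec) = 868 s; 22,050 × 868 × 2 × 8 = 306,230,400 bytes.
Track C: 384,000 × 844 × 1 × 2 = 648,192,000 bytes.
Total = 1,728,566,400 bytes = 1728.6 MB.

1728.6 MB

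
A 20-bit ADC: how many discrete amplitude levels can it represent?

2^20 = 1,048,576.

1,048,576 levels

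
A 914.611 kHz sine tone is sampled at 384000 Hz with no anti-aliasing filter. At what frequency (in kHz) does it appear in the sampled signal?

146.611 kHz

Nyquist = 384,000/2 = 192,000 Hz; 914,611 Hz exceeds it.
Alias = |914,611 − 2×384,000| = |914,611 − 768,000| = 146,611 Hz = 146.611 kHz.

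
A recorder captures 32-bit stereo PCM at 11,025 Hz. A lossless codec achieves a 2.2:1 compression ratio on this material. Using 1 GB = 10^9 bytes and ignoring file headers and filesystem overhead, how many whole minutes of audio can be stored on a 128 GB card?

Uncompressed byte rate = 11,025 × 4 × 2 = 88,200 bytes/s.
After 2.2:1 compression, effective rate ≈ 40090.91 bytes/s.
Capacity = 128 × 1,000,000,000 = 128,000,000,000 bytes.
128,000,000,000 / effective rate ≈ 3192743.76 s → 53,212 minutes.

53,212 minutes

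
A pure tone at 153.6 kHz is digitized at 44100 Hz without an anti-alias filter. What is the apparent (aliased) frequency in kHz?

Nyquist = 44,100/2 = 22,050 Hz; 153,600 Hz exceeds it.
Alias = |153,600 − 3×44,100| = |153,600 − 132,300| = 21,300 Hz = 21.3 kHz.

21.3 kHz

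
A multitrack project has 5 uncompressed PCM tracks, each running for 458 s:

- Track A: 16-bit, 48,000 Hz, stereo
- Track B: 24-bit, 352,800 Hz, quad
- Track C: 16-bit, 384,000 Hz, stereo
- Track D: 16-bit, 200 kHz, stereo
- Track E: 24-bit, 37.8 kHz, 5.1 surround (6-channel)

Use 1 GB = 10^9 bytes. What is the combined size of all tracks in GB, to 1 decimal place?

Track A: 48,000 × 458 × 2 × 2 = 87,936,000 bytes.
Track B: 352,800 × 458 × 3 × 4 = 1,938,988,800 bytes.
Track C: 384,000 × 458 × 2 × 2 = 703,488,000 bytes.
Track D: 200,000 × 458 × 2 × 2 = 366,400,000 bytes.
Track E: 37,800 × 458 × 3 × 6 = 311,623,200 bytes.
Total = 3,408,436,000 bytes = 3.4 GB.

3.4 GB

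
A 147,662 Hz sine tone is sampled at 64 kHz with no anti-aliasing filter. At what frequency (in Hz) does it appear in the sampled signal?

Nyquist = 64,000/2 = 32,000 Hz; 147,662 Hz exceeds it.
Alias = |147,662 − 2×64,000| = |147,662 − 128,000| = 19,662 Hz.

19,662 Hz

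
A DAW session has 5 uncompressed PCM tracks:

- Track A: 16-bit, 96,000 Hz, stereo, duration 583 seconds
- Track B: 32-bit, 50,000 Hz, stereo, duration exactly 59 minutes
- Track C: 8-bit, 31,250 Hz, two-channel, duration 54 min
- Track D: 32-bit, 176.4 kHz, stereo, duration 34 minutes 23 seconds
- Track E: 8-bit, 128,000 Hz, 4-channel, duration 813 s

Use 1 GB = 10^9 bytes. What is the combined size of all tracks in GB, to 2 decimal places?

5.17 GB

Track A: 96,000 × 583 × 2 × 2 = 223,872,000 bytes.
Track B: exactly 59 minutes = 3,540 s; 50,000 × 3,540 × 4 × 2 = 1,416,000,000 bytes.
Track C: 54 min = 3,240 s; 31,250 × 3,240 × 1 × 2 = 202,500,000 bytes.
Track D: 34 minutes 23 seconds = 2,063 s; 176,400 × 2,063 × 4 × 2 = 2,911,305,600 bytes.
Track E: 128,000 × 813 × 1 × 4 = 416,256,000 bytes.
Total = 5,169,933,600 bytes = 5.17 GB.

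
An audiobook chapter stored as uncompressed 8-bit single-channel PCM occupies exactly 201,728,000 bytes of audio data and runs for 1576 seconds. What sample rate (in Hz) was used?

128,000 Hz

Bytes = sample_rate × seconds × bytes_per_sample × channels.
sample_rate = 201,728,000 / (1,576 × 1 × 1) = 201,728,000 / 1,576 = 128,000 Hz.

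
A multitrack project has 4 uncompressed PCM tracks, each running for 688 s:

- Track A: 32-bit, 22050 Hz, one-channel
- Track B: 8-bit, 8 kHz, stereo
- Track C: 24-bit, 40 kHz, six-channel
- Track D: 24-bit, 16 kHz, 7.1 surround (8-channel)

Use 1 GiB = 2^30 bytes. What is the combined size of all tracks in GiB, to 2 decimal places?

0.77 GiB

Track A: 22,050 × 688 × 4 × 1 = 60,681,600 bytes.
Track B: 8,000 × 688 × 1 × 2 = 11,008,000 bytes.
Track C: 40,000 × 688 × 3 × 6 = 495,360,000 bytes.
Track D: 16,000 × 688 × 3 × 8 = 264,192,000 bytes.
Total = 831,241,600 bytes = 0.77 GiB.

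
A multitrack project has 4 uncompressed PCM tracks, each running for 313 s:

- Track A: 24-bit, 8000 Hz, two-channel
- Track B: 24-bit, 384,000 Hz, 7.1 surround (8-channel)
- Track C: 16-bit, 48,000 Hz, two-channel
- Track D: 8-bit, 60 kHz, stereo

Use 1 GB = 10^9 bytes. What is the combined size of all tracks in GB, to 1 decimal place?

3.0 GB

Track A: 8,000 × 313 × 3 × 2 = 15,024,000 bytes.
Track B: 384,000 × 313 × 3 × 8 = 2,884,608,000 bytes.
Track C: 48,000 × 313 × 2 × 2 = 60,096,000 bytes.
Track D: 60,000 × 313 × 1 × 2 = 37,560,000 bytes.
Total = 2,997,288,000 bytes = 3.0 GB.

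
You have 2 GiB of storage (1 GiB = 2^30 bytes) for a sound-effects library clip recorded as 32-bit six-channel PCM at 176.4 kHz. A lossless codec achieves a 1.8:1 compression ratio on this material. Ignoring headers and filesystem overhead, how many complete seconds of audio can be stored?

913 seconds

Uncompressed byte rate = 176,400 × 4 × 6 = 4,233,600 bytes/s.
After 1.8:1 compression, effective rate ≈ 2352000 bytes/s.
Capacity = 2 × 1,073,741,824 = 2,147,483,648 bytes.
2,147,483,648 / effective rate ≈ 913.05 s → 913 seconds.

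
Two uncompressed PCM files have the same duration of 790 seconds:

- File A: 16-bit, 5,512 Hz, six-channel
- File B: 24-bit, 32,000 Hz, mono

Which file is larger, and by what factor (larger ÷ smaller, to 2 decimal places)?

File A: 5,512 × 2 × 6 = 66,144 bytes/s.
File B: 32,000 × 3 × 1 = 96,000 bytes/s.
File B is larger; ratio = 75,840,000 / 52,253,760 = 1.45.

File B, by a factor of 1.45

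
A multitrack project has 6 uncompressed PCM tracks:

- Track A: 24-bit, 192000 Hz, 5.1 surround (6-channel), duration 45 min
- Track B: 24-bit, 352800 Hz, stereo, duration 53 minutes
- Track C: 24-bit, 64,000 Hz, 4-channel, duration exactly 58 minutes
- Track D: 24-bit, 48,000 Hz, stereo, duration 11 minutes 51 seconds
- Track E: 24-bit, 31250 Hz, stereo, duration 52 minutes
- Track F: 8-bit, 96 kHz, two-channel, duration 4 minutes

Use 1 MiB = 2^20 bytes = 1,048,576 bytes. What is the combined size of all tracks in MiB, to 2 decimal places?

18664.47 MiB

Track A: 45 min = 2,700 s; 192,000 × 2,700 × 3 × 6 = 9,331,200,000 bytes.
Track B: 53 minutes = 3,180 s; 352,800 × 3,180 × 3 × 2 = 6,731,424,000 bytes.
Track C: exactly 58 minutes = 3,480 s; 64,000 × 3,480 × 3 × 4 = 2,672,640,000 bytes.
Track D: 11 minutes 51 seconds = 711 s; 48,000 × 711 × 3 × 2 = 204,768,000 bytes.
Track E: 52 minutes = 3,120 s; 31,250 × 3,120 × 3 × 2 = 585,000,000 bytes.
Track F: 4 minutes = 240 s; 96,000 × 240 × 1 × 2 = 46,080,000 bytes.
Total = 19,571,112,000 bytes = 18664.47 MiB.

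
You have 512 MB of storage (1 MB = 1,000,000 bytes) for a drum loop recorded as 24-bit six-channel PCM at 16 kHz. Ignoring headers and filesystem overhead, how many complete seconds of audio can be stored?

1,777 seconds

Uncompressed byte rate = 16,000 × 3 × 6 = 288,000 bytes/s.
Capacity = 512 × 1,000,000 = 512,000,000 bytes.
512,000,000 / 288,000 ≈ 1777.78 s → 1,777 seconds.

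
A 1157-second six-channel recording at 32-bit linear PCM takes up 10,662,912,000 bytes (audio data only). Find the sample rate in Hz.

Bytes = sample_rate × seconds × bytes_per_sample × channels.
sample_rate = 10,662,912,000 / (1,157 × 4 × 6) = 10,662,912,000 / 27,768 = 384,000 Hz.

384,000 Hz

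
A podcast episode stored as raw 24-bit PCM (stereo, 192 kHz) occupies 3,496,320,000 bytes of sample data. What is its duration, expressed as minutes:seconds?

Byte rate = 192,000 × 3 × 2 = 1,152,000 bytes/s.
Duration = 3,496,320,000 / 1,152,000 = 3,035 s.
3,035 s = 50:35.

50:35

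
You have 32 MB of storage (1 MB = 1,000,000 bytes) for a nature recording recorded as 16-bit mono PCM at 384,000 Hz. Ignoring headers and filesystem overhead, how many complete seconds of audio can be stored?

41 seconds

Uncompressed byte rate = 384,000 × 2 × 1 = 768,000 bytes/s.
Capacity = 32 × 1,000,000 = 32,000,000 bytes.
32,000,000 / 768,000 ≈ 41.67 s → 41 seconds.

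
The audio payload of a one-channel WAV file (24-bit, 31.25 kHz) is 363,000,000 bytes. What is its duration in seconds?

3,872 seconds

Byte rate = 31,250 × 3 × 1 = 93,750 bytes/s.
Duration = 363,000,000 / 93,750 = 3,872 s.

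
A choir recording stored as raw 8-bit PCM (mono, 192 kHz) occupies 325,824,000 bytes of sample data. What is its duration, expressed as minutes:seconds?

28:17

Byte rate = 192,000 × 1 × 1 = 192,000 bytes/s.
Duration = 325,824,000 / 192,000 = 1,697 s.
1,697 s = 28:17.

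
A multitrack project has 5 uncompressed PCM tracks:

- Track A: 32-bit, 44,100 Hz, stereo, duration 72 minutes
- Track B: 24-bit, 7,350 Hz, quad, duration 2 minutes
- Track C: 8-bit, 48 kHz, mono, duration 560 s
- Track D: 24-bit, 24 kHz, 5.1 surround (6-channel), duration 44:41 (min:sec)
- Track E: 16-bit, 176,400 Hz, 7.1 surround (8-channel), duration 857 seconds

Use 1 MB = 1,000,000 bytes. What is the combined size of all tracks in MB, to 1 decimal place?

Track A: 72 minutes = 4,320 s; 44,100 × 4,320 × 4 × 2 = 1,524,096,000 bytes.
Track B: 2 minutes = 120 s; 7,350 × 120 × 3 × 4 = 10,584,000 bytes.
Track C: 48,000 × 560 × 1 × 1 = 26,880,000 bytes.
Track D: 44:41 (min:sec) = 2,681 s; 24,000 × 2,681 × 3 × 6 = 1,158,192,000 bytes.
Track E: 176,400 × 857 × 2 × 8 = 2,418,796,800 bytes.
Total = 5,138,548,800 bytes = 5138.5 MB.

5138.5 MB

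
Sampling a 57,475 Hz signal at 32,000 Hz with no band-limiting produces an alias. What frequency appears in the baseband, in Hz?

Nyquist = 32,000/2 = 16,000 Hz; 57,475 Hz exceeds it.
Alias = |57,475 − 2×32,000| = |57,475 − 64,000| = 6,525 Hz.

6,525 Hz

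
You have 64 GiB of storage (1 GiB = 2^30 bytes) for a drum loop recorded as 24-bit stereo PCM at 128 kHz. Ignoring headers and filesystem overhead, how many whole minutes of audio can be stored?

Uncompressed byte rate = 128,000 × 3 × 2 = 768,000 bytes/s.
Capacity = 64 × 1,073,741,824 = 68,719,476,736 bytes.
68,719,476,736 / 768,000 ≈ 89478.49 s → 1,491 minutes.

1,491 minutes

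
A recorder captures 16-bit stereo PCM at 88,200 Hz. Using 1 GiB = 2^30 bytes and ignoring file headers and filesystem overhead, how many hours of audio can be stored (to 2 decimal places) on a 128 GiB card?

Uncompressed byte rate = 88,200 × 2 × 2 = 352,800 bytes/s.
Capacity = 128 × 1,073,741,824 = 137,438,953,472 bytes.
137,438,953,472 / 352,800 ≈ 389566.19 s → 108.21 hours.

108.21 hours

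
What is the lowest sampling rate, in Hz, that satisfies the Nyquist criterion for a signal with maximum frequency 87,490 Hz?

174,980 Hz

Minimum sample rate = 2 × 87,490 Hz = 174,980 Hz.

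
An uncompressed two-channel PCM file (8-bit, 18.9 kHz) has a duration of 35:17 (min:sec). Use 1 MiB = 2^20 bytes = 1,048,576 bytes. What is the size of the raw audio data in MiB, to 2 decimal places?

76.32 MiB

Duration = 35:17 (min:sec) = 2,117 s.
Bytes = 18,900 samples/s × 2,117 s × 1 bytes/sample × 2 ch = 80,022,600 bytes.
80,022,600 / 1,048,576 = 76.32 MiB.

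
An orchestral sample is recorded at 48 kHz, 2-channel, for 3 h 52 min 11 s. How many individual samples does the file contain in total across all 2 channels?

1,337,376,000 samples

3 h 52 min 11 s = 13,931 s.
48,000 × 13,931 s × 2 ch = 1,337,376,000 samples.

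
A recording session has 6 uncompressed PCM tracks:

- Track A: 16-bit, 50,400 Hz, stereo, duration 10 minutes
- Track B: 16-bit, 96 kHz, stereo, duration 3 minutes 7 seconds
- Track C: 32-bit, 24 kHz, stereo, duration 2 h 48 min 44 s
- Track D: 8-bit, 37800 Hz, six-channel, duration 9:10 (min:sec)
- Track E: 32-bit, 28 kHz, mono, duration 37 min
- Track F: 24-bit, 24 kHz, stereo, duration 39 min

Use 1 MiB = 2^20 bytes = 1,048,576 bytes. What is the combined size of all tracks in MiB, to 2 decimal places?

2715.03 MiB

Track A: 10 minutes = 600 s; 50,400 × 600 × 2 × 2 = 120,960,000 bytes.
Track B: 3 minutes 7 seconds = 187 s; 96,000 × 187 × 2 × 2 = 71,808,000 bytes.
Track C: 2 h 48 min 44 s = 10,124 s; 24,000 × 10,124 × 4 × 2 = 1,943,808,000 bytes.
Track D: 9:10 (min:sec) = 550 s; 37,800 × 550 × 1 × 6 = 124,740,000 bytes.
Track E: 37 min = 2,220 s; 28,000 × 2,220 × 4 × 1 = 248,640,000 bytes.
Track F: 39 min = 2,340 s; 24,000 × 2,340 × 3 × 2 = 336,960,000 bytes.
Total = 2,846,916,000 bytes = 2715.03 MiB.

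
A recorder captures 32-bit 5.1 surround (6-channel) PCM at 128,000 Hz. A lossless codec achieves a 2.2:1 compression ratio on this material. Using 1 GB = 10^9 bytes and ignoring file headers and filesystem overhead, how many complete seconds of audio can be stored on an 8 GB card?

5,729 seconds

Uncompressed byte rate = 128,000 × 4 × 6 = 3,072,000 bytes/s.
After 2.2:1 compression, effective rate ≈ 1396363.64 bytes/s.
Capacity = 8 × 1,000,000,000 = 8,000,000,000 bytes.
8,000,000,000 / effective rate ≈ 5729.17 s → 5,729 seconds.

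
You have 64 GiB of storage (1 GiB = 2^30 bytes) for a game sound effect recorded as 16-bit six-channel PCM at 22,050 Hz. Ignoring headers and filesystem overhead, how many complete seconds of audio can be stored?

259,710 seconds

Uncompressed byte rate = 22,050 × 2 × 6 = 264,600 bytes/s.
Capacity = 64 × 1,073,741,824 = 68,719,476,736 bytes.
68,719,476,736 / 264,600 ≈ 259710.8 s → 259,710 seconds.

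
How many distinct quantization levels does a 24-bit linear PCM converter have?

2^24 = 16,777,216.

16,777,216 levels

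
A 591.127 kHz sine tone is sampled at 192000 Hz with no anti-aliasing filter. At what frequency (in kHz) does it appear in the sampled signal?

15.127 kHz

Nyquist = 192,000/2 = 96,000 Hz; 591,127 Hz exceeds it.
Alias = |591,127 − 3×192,000| = |591,127 − 576,000| = 15,127 Hz = 15.127 kHz.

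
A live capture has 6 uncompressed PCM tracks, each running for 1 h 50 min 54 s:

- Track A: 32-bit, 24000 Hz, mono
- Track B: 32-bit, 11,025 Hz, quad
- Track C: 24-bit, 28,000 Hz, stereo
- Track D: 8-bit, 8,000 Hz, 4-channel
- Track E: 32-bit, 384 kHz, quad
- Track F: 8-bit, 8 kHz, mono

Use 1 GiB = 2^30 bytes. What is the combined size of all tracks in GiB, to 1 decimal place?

41.1 GiB

1 h 50 min 54 s = 6,654 s.
Track A: 24,000 × 6,654 × 4 × 1 = 638,784,000 bytes.
Track B: 11,025 × 6,654 × 4 × 4 = 1,173,765,600 bytes.
Track C: 28,000 × 6,654 × 3 × 2 = 1,117,872,000 bytes.
Track D: 8,000 × 6,654 × 1 × 4 = 212,928,000 bytes.
Track E: 384,000 × 6,654 × 4 × 4 = 40,882,176,000 bytes.
Track F: 8,000 × 6,654 × 1 × 1 = 53,232,000 bytes.
Total = 44,078,757,600 bytes = 41.1 GiB.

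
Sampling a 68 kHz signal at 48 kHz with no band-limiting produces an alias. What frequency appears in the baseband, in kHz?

20 kHz

Nyquist = 48,000/2 = 24,000 Hz; 68,000 Hz exceeds it.
Alias = |68,000 − 1×48,000| = |68,000 − 48,000| = 20,000 Hz = 20 kHz.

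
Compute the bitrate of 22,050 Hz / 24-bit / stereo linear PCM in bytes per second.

Bit rate = 22,050 × 24 × 2 = 1,058,400 bits/s.
1,058,400 / 8 = 132,300 bytes/s.

132,300 bytes/s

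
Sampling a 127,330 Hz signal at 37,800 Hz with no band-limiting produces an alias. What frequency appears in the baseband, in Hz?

Nyquist = 37,800/2 = 18,900 Hz; 127,330 Hz exceeds it.
Alias = |127,330 − 3×37,800| = |127,330 − 113,400| = 13,930 Hz.

13,930 Hz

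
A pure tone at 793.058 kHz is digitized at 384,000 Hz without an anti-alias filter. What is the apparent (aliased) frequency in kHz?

Nyquist = 384,000/2 = 192,000 Hz; 793,058 Hz exceeds it.
Alias = |793,058 − 2×384,000| = |793,058 − 768,000| = 25,058 Hz = 25.058 kHz.

25.058 kHz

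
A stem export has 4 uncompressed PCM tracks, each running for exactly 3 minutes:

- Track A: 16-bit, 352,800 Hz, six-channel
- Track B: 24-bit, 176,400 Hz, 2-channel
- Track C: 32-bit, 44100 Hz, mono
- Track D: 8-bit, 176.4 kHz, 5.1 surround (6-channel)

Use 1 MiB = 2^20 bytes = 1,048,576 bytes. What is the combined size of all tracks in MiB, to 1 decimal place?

1120.4 MiB

exactly 3 minutes = 180 s.
Track A: 352,800 × 180 × 2 × 6 = 762,048,000 bytes.
Track B: 176,400 × 180 × 3 × 2 = 190,512,000 bytes.
Track C: 44,100 × 180 × 4 × 1 = 31,752,000 bytes.
Track D: 176,400 × 180 × 1 × 6 = 190,512,000 bytes.
Total = 1,174,824,000 bytes = 1120.4 MiB.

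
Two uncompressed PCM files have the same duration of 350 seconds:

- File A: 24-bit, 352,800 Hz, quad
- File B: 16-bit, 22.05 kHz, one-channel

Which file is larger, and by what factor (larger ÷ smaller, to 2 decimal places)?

File A, by a factor of 96.00

File A: 352,800 × 3 × 4 = 4,233,600 bytes/s.
File B: 22,050 × 2 × 1 = 44,100 bytes/s.
File A is larger; ratio = 1,481,760,000 / 15,435,000 = 96.00.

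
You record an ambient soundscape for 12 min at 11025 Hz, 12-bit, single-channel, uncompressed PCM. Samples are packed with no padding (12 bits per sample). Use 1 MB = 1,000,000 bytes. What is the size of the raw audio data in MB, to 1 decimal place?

11.9 MB

Duration = 12 min = 720 s.
Bits = 11,025 × 720 × 12 × 1 = 95,256,000 bits = 11,907,000 bytes.
11,907,000 / 1,000,000 = 11.9 MB.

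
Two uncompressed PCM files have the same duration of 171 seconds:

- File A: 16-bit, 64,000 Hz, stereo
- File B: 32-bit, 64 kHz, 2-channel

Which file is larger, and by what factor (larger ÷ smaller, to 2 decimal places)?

File A: 64,000 × 2 × 2 = 256,000 bytes/s.
File B: 64,000 × 4 × 2 = 512,000 bytes/s.
File B is larger; ratio = 87,552,000 / 43,776,000 = 2.00.

File B, by a factor of 2.00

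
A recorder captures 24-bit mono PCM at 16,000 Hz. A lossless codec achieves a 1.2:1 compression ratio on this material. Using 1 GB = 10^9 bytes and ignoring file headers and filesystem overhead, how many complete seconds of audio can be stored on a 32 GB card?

Uncompressed byte rate = 16,000 × 3 × 1 = 48,000 bytes/s.
After 1.2:1 compression, effective rate ≈ 40000 bytes/s.
Capacity = 32 × 1,000,000,000 = 32,000,000,000 bytes.
32,000,000,000 / effective rate ≈ 800000 s → 800,000 seconds.

800,000 seconds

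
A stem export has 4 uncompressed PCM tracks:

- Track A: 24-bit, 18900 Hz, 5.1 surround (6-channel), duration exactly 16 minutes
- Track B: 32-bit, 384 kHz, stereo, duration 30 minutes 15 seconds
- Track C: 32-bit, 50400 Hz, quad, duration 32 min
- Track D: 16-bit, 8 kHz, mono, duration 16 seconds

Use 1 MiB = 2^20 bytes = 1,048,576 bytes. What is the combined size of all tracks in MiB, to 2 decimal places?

7105.65 MiB

Track A: exactly 16 minutes = 960 s; 18,900 × 960 × 3 × 6 = 326,592,000 bytes.
Track B: 30 minutes 15 seconds = 1,815 s; 384,000 × 1,815 × 4 × 2 = 5,575,680,000 bytes.
Track C: 32 min = 1,920 s; 50,400 × 1,920 × 4 × 4 = 1,548,288,000 bytes.
Track D: 8,000 × 16 × 2 × 1 = 256,000 bytes.
Total = 7,450,816,000 bytes = 7105.65 MiB.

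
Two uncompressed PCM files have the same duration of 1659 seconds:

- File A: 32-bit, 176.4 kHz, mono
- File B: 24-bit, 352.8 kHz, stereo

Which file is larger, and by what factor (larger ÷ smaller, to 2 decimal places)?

File A: 176,400 × 4 × 1 = 705,600 bytes/s.
File B: 352,800 × 3 × 2 = 2,116,800 bytes/s.
File B is larger; ratio = 3,511,771,200 / 1,170,590,400 = 3.00.

File B, by a factor of 3.00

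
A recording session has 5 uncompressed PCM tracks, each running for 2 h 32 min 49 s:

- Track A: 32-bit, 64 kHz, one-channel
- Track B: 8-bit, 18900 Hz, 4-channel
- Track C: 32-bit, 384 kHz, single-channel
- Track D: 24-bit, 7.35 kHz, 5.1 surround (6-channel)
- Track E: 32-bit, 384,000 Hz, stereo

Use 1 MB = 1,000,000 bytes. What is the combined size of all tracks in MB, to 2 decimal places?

46504.25 MB

2 h 32 min 49 s = 9,169 s.
Track A: 64,000 × 9,169 × 4 × 1 = 2,347,264,000 bytes.
Track B: 18,900 × 9,169 × 1 × 4 = 693,176,400 bytes.
Track C: 384,000 × 9,169 × 4 × 1 = 14,083,584,000 bytes.
Track D: 7,350 × 9,169 × 3 × 6 = 1,213,058,700 bytes.
Track E: 384,000 × 9,169 × 4 × 2 = 28,167,168,000 bytes.
Total = 46,504,251,100 bytes = 46504.25 MB.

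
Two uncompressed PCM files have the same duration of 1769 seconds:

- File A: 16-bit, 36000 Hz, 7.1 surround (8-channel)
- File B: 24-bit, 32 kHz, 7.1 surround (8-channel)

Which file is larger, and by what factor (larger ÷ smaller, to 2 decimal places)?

File A: 36,000 × 2 × 8 = 576,000 bytes/s.
File B: 32,000 × 3 × 8 = 768,000 bytes/s.
File B is larger; ratio = 1,358,592,000 / 1,018,944,000 = 1.33.

File B, by a factor of 1.33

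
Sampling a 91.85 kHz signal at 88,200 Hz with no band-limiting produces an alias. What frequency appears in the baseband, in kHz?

3.65 kHz

Nyquist = 88,200/2 = 44,100 Hz; 91,850 Hz exceeds it.
Alias = |91,850 − 1×88,200| = |91,850 − 88,200| = 3,650 Hz = 3.65 kHz.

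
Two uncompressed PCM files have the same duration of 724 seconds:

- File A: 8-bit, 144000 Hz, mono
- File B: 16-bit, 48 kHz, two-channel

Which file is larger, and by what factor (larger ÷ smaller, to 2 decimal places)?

File B, by a factor of 1.33

File A: 144,000 × 1 × 1 = 144,000 bytes/s.
File B: 48,000 × 2 × 2 = 192,000 bytes/s.
File B is larger; ratio = 139,008,000 / 104,256,000 = 1.33.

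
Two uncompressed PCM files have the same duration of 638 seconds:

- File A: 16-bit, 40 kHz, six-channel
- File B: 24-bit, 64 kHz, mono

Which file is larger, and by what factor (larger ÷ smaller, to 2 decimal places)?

File A: 40,000 × 2 × 6 = 480,000 bytes/s.
File B: 64,000 × 3 × 1 = 192,000 bytes/s.
File A is larger; ratio = 306,240,000 / 122,496,000 = 2.50.

File A, by a factor of 2.50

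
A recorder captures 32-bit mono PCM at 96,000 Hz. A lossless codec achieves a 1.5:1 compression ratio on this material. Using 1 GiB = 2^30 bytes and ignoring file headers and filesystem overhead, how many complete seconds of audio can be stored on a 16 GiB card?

Uncompressed byte rate = 96,000 × 4 × 1 = 384,000 bytes/s.
After 1.5:1 compression, effective rate ≈ 256000 bytes/s.
Capacity = 16 × 1,073,741,824 = 17,179,869,184 bytes.
17,179,869,184 / effective rate ≈ 67108.86 s → 67,108 seconds.

67,108 seconds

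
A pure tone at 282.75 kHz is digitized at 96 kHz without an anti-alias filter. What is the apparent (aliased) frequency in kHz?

5.25 kHz

Nyquist = 96,000/2 = 48,000 Hz; 282,750 Hz exceeds it.
Alias = |282,750 − 3×96,000| = |282,750 − 288,000| = 5,250 Hz = 5.25 kHz.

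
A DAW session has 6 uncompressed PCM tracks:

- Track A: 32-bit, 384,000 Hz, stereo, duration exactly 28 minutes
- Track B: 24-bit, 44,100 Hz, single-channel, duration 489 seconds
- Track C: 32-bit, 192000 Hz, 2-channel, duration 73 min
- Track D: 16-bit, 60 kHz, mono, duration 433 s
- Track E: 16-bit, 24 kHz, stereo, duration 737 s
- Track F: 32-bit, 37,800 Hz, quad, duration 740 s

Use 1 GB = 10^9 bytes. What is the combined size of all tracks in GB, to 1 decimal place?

12.5 GB

Track A: exactly 28 minutes = 1,680 s; 384,000 × 1,680 × 4 × 2 = 5,160,960,000 bytes.
Track B: 44,100 × 489 × 3 × 1 = 64,694,700 bytes.
Track C: 73 min = 4,380 s; 192,000 × 4,380 × 4 × 2 = 6,727,680,000 bytes.
Track D: 60,000 × 433 × 2 × 1 = 51,960,000 bytes.
Track E: 24,000 × 737 × 2 × 2 = 70,752,000 bytes.
Track F: 37,800 × 740 × 4 × 4 = 447,552,000 bytes.
Total = 12,523,598,700 bytes = 12.5 GB.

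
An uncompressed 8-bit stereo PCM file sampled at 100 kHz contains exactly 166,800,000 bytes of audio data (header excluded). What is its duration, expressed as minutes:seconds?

Byte rate = 100,000 × 1 × 2 = 200,000 bytes/s.
Duration = 166,800,000 / 200,000 = 834 s.
834 s = 13:54.

13:54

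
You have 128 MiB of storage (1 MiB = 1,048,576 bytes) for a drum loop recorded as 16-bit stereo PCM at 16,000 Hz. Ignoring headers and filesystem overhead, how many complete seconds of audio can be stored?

Uncompressed byte rate = 16,000 × 2 × 2 = 64,000 bytes/s.
Capacity = 128 × 1,048,576 = 134,217,728 bytes.
134,217,728 / 64,000 ≈ 2097.15 s → 2,097 seconds.

2,097 seconds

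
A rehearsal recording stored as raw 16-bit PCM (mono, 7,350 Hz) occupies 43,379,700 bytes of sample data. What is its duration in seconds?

Byte rate = 7,350 × 2 × 1 = 14,700 bytes/s.
Duration = 43,379,700 / 14,700 = 2,951 s.

2,951 seconds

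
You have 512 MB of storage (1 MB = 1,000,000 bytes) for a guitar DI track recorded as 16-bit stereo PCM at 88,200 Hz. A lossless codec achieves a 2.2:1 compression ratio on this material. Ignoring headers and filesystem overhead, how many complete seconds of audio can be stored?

Uncompressed byte rate = 88,200 × 2 × 2 = 352,800 bytes/s.
After 2.2:1 compression, effective rate ≈ 160363.64 bytes/s.
Capacity = 512 × 1,000,000 = 512,000,000 bytes.
512,000,000 / effective rate ≈ 3192.74 s → 3,192 seconds.

3,192 seconds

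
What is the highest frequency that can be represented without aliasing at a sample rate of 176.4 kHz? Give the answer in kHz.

88.2 kHz

Nyquist frequency = sample rate / 2 = 176,400 / 2 = 88.2 kHz.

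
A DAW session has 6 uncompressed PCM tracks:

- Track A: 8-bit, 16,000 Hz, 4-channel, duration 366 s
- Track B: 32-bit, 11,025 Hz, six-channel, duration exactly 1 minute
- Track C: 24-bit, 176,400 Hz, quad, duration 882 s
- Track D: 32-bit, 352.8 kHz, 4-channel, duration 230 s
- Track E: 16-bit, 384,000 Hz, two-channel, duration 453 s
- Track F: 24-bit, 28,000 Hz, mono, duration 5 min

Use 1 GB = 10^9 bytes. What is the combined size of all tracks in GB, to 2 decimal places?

Track A: 16,000 × 366 × 1 × 4 = 23,424,000 bytes.
Track B: exactly 1 minute = 60 s; 11,025 × 60 × 4 × 6 = 15,876,000 bytes.
Track C: 176,400 × 882 × 3 × 4 = 1,867,017,600 bytes.
Track D: 352,800 × 230 × 4 × 4 = 1,298,304,000 bytes.
Track E: 384,000 × 453 × 2 × 2 = 695,808,000 bytes.
Track F: 5 min = 300 s; 28,000 × 300 × 3 × 1 = 25,200,000 bytes.
Total = 3,925,629,600 bytes = 3.93 GB.

3.93 GB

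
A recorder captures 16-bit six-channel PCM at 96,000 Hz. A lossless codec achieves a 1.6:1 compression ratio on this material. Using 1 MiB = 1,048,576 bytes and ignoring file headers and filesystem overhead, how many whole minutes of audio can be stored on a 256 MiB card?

Uncompressed byte rate = 96,000 × 2 × 6 = 1,152,000 bytes/s.
After 1.6:1 compression, effective rate ≈ 720000 bytes/s.
Capacity = 256 × 1,048,576 = 268,435,456 bytes.
268,435,456 / effective rate ≈ 372.83 s → 6 minutes.

6 minutes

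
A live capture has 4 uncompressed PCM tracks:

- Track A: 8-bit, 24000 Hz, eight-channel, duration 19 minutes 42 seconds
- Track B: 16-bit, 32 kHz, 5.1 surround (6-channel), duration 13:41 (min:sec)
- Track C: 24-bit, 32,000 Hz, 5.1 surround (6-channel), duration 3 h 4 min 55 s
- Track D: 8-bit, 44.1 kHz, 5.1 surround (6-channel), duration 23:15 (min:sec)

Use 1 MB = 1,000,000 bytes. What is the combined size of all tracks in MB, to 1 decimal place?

7302.0 MB

Track A: 19 minutes 42 seconds = 1,182 s; 24,000 × 1,182 × 1 × 8 = 226,944,000 bytes.
Track B: 13:41 (min:sec) = 821 s; 32,000 × 821 × 2 × 6 = 315,264,000 bytes.
Track C: 3 h 4 min 55 s = 11,095 s; 32,000 × 11,095 × 3 × 6 = 6,390,720,000 bytes.
Track D: 23:15 (min:sec) = 1,395 s; 44,100 × 1,395 × 1 × 6 = 369,117,000 bytes.
Total = 7,302,045,000 bytes = 7302.0 MB.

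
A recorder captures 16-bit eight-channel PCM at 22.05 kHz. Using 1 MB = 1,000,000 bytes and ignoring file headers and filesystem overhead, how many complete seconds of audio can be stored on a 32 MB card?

Uncompressed byte rate = 22,050 × 2 × 8 = 352,800 bytes/s.
Capacity = 32 × 1,000,000 = 32,000,000 bytes.
32,000,000 / 352,800 ≈ 90.7 s → 90 seconds.

90 seconds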